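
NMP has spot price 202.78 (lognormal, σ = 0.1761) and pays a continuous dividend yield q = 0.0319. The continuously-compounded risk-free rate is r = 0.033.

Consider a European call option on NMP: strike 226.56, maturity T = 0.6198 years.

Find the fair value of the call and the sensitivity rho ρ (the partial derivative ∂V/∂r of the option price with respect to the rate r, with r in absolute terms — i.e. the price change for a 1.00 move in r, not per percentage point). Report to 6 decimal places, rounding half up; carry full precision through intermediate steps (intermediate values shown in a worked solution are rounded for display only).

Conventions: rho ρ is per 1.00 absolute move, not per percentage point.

σ√T = 0.1761·√0.6198 = 0.138639
d₁ = (ln(S/K) + (r−q+σ²/2)T) / (σ√T) = (ln(202.78/226.56) + (0.033−0.0319+0.1761²/2)·0.6198) / 0.138639 = (-0.110888 + 0.010292) / 0.138639 = -0.725597
d₂ = d₁ − σ√T = -0.725597 − 0.138639 = -0.864236
e^{−rT} = 0.979754
e^{−qT} = 0.980423
N(d₁) = 0.234043,  N(d₂) = 0.193729
Call price V = S·e^{−qT}·N(d₁) − K·e^{−rT}·N(d₂) = 46.530082 − 43.002656 = 3.527425
ρ = K·T·e^{−rT}·N(d₂) = 26.653046

price = 3.527425
ρ = 26.653046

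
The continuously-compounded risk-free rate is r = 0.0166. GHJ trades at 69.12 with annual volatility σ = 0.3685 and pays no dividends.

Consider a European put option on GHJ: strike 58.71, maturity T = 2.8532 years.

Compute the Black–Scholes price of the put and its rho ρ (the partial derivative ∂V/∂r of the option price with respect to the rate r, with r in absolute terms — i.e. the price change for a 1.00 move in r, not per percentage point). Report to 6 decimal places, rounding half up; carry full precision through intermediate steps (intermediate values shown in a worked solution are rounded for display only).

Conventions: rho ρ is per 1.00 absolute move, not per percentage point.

price = 9.559372
ρ = -78.153422

σ√T = 0.3685·√2.8532 = 0.622449
d₁ = (ln(S/K) + (r+σ²/2)T) / (σ√T) = (ln(69.12/58.71) + (0.0166+0.3685²/2)·2.8532) / 0.622449 = (0.163234 + 0.241084) / 0.622449 = 0.649561
d₂ = d₁ − σ√T = 0.649561 − 0.622449 = 0.027112
e^{−rT} = 0.953741
N(−d₁) = 0.257988,  N(−d₂) = 0.489185
Put price V = K·e^{−rT}·N(−d₂) − S·N(−d₁) = 27.391498 − 17.832126 = 9.559372
ρ = −K·T·e^{−rT}·N(−d₂) = -78.153422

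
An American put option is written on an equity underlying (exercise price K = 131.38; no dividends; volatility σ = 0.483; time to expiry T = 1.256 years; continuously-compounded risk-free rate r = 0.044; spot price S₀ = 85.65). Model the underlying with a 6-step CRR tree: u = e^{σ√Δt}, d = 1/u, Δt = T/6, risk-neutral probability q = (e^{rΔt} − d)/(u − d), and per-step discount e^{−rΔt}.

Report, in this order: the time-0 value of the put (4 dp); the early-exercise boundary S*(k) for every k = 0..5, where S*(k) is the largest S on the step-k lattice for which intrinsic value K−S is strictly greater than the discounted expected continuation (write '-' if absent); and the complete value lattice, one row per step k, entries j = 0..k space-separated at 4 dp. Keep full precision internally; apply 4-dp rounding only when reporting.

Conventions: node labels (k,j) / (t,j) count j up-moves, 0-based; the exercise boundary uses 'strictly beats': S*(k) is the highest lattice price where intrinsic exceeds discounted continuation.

price = 48.7926
boundary = - 68.6679 55.0530 68.6679 85.6500 106.8318
tree:
48.7926
62.7121 33.7950
76.3270 47.1356 19.1633
87.2425 62.7121 30.2043 6.8789
95.9938 76.3270 45.7300 12.9948 0.0000
103.0099 87.2425 62.7121 24.5482 0.0000 0.0000
108.6349 95.9938 76.3270 45.7300 0.0000 0.0000 0.0000

Δt=0.20933  u=1.24731  d=0.80173  q=0.46574  discount=0.99083
step 6 (expiry): payoffs max(K−S,0) = 108.6349 95.9938 76.3270 45.7300 0.0000 0.0000 0.0000
step 5: (k=5,j=0): S=28.3701, K−S=103.0099, hold=101.8054 ⇒ V=103.0099 exercise | (k=5,j=1): S=44.1375, K−S=87.2425, hold=86.0380 ⇒ V=87.2425 exercise | (k=5,j=2): S=68.6679, K−S=62.7121, hold=61.5075 ⇒ V=62.7121 exercise | (k=5,j=3): S=106.8318, K−S=24.5482, hold=24.2075 ⇒ V=24.5482 exercise | (k=5,j=4): S=166.2063, K−S=0.0000, hold=0.0000 ⇒ V=0.0000 continue | (k=5,j=5): S=258.5795, K−S=0.0000, hold=0.0000 ⇒ V=0.0000 continue  boundary S*=106.8318
step 4: (k=4,j=0): S=35.3862, K−S=95.9938, hold=94.7893 ⇒ V=95.9938 exercise | (k=4,j=1): S=55.0530, K−S=76.3270, hold=75.1225 ⇒ V=76.3270 exercise | (k=4,j=2): S=85.6500, K−S=45.7300, hold=44.5255 ⇒ V=45.7300 exercise | (k=4,j=3): S=133.2521, K−S=0.0000, hold=12.9948 ⇒ V=12.9948 continue | (k=4,j=4): S=207.3102, K−S=0.0000, hold=0.0000 ⇒ V=0.0000 continue  boundary S*=85.6500
step 3: (k=3,j=0): S=44.1375, K−S=87.2425, hold=86.0380 ⇒ V=87.2425 exercise | (k=3,j=1): S=68.6679, K−S=62.7121, hold=61.5075 ⇒ V=62.7121 exercise | (k=3,j=2): S=106.8318, K−S=24.5482, hold=30.2043 ⇒ V=30.2043 continue | (k=3,j=3): S=166.2063, K−S=0.0000, hold=6.8789 ⇒ V=6.8789 continue  boundary S*=68.6679
step 2: (k=2,j=0): S=55.0530, K−S=76.3270, hold=75.1225 ⇒ V=76.3270 exercise | (k=2,j=1): S=85.6500, K−S=45.7300, hold=47.1356 ⇒ V=47.1356 continue | (k=2,j=2): S=133.2521, K−S=0.0000, hold=19.1633 ⇒ V=19.1633 continue  boundary S*=55.0530
step 1: (k=1,j=0): S=68.6679, K−S=62.7121, hold=62.1562 ⇒ V=62.7121 exercise | (k=1,j=1): S=106.8318, K−S=24.5482, hold=33.7950 ⇒ V=33.7950 continue  boundary S*=68.6679
step 0: (k=0,j=0): S=85.6500, K−S=45.7300, hold=48.7926 ⇒ V=48.7926 continue  boundary S*=-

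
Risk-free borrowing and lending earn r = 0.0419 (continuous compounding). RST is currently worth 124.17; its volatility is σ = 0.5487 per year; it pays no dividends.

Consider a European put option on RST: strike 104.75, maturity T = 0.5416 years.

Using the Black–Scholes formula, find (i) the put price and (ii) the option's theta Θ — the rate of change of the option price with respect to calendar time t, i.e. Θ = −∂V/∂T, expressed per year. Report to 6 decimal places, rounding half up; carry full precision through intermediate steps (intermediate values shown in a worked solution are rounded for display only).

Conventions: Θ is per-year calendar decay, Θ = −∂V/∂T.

price = 9.233284
Θ = -12.982446

σ√T = 0.5487·√0.5416 = 0.403807
d₁ = (ln(S/K) + (r+σ²/2)T) / (σ√T) = (ln(124.17/104.75) + (0.0419+0.5487²/2)·0.5416) / 0.403807 = (0.170075 + 0.104223) / 0.403807 = 0.679280
d₂ = d₁ − σ√T = 0.679280 − 0.403807 = 0.275473
e^{−rT} = 0.977563
N(−d₁) = 0.248480,  N(−d₂) = 0.391477
Put price V = K·e^{−rT}·N(−d₂) − S·N(−d₁) = 40.087076 − 30.853792 = 9.233284
φ(d₁) = (1/√(2π))·e^{−d₁²/2} = 0.316748
Θ = −S·φ(d₁)·σ/(2√T) + r·K·e^{−rT}·N(−d₂) = −14.662095 + 1.679648 = -12.982446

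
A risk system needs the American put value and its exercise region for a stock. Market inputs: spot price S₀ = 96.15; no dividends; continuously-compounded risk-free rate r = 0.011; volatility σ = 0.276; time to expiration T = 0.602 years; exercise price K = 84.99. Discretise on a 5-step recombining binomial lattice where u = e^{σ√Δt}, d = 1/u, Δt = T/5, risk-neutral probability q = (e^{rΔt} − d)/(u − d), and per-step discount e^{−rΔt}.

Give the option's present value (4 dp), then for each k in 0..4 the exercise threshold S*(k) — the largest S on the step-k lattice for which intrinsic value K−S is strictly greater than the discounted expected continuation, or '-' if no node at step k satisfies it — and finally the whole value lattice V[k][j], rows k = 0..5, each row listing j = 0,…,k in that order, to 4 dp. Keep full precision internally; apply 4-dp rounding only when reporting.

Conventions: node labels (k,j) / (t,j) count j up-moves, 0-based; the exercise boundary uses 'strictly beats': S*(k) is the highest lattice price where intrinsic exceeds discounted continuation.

price = 3.1437
boundary = - - - - 65.5515
tree:
3.1437
5.2354 0.9133
8.4872 1.7689 0.0000
13.2371 3.4259 0.0000 0.0000
19.4385 6.6350 0.0000 0.0000 0.0000
25.4250 12.8503 0.0000 0.0000 0.0000 0.0000

params: Δt=0.12040 u=1.10050 d=0.90867 q=0.48298 e^(-rΔt)=0.99868
t_5 payoffs: 25.4250 12.8503 0.0000 0.0000 0.0000 0.0000
t_4: node(4,0) S=65.5515 payoff=19.4385 vs cont=19.3260 → 19.4385 [stop]  node(4,1) S=79.3900 payoff=5.6000 vs cont=6.6350 → 6.6350 [wait]  node(4,2) S=96.1500 payoff=0.0000 vs cont=0.0000 → 0.0000 [wait]  node(4,3) S=116.4482 payoff=0.0000 vs cont=0.0000 → 0.0000 [wait]  node(4,4) S=141.0315 payoff=0.0000 vs cont=0.0000 → 0.0000 [wait]  ⇒ S*(4)=65.5515
t_3: node(3,0) S=72.1397 payoff=12.8503 vs cont=13.2371 → 13.2371 [wait]  node(3,1) S=87.3690 payoff=0.0000 vs cont=3.4259 → 3.4259 [wait]  node(3,2) S=105.8135 payoff=0.0000 vs cont=0.0000 → 0.0000 [wait]  node(3,3) S=128.1517 payoff=0.0000 vs cont=0.0000 → 0.0000 [wait]  ⇒ S*(3)=-
t_2: node(2,0) S=79.3900 payoff=5.6000 vs cont=8.4872 → 8.4872 [wait]  node(2,1) S=96.1500 payoff=0.0000 vs cont=1.7689 → 1.7689 [wait]  node(2,2) S=116.4482 payoff=0.0000 vs cont=0.0000 → 0.0000 [wait]  ⇒ S*(2)=-
t_1: node(1,0) S=87.3690 payoff=0.0000 vs cont=5.2354 → 5.2354 [wait]  node(1,1) S=105.8135 payoff=0.0000 vs cont=0.9133 → 0.9133 [wait]  ⇒ S*(1)=-
t_0: node(0,0) S=96.1500 payoff=0.0000 vs cont=3.1437 → 3.1437 [wait]  ⇒ S*(0)=-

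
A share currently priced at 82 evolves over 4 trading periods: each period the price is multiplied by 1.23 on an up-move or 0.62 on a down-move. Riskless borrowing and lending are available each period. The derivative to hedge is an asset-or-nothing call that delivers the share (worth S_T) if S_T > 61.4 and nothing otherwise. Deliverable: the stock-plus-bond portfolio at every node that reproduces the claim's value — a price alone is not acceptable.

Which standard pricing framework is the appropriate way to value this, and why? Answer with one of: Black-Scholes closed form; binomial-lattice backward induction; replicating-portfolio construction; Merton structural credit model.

framework: replicating-portfolio construction

Key observation: what is demanded is not a single number but the (Δ, B) position at each node of the 1.23/0.62 tree starting at 82; constructing those positions is the replicating-portfolio method.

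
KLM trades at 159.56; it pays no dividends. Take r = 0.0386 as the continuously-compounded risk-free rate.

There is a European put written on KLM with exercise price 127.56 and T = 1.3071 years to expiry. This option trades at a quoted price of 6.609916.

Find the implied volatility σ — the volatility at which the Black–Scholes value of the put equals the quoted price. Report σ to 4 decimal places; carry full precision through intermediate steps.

At σ = 0.3199 the Black–Scholes value reproduces the quote:
σ√T = 0.3199·√1.3071 = 0.365737
d₁ = (ln(S/K) + (r+σ²/2)T) / (σ√T) = (ln(159.56/127.56) + (0.0386+0.3199²/2)·1.3071) / 0.365737 = (0.223833 + 0.117336) / 0.365737 = 0.932826
d₂ = d₁ − σ√T = 0.932826 − 0.365737 = 0.567090
e^{−rT} = 0.950798
N(−d₁) = 0.175455,  N(−d₂) = 0.285327
V = K·e^{−rT}·N(−d₂) − S·N(−d₁) = 34.605483 − 27.995567 = 6.609916 (the quoted price), and the Black–Scholes price is strictly increasing in σ, so σ is unique

sigma = 0.3199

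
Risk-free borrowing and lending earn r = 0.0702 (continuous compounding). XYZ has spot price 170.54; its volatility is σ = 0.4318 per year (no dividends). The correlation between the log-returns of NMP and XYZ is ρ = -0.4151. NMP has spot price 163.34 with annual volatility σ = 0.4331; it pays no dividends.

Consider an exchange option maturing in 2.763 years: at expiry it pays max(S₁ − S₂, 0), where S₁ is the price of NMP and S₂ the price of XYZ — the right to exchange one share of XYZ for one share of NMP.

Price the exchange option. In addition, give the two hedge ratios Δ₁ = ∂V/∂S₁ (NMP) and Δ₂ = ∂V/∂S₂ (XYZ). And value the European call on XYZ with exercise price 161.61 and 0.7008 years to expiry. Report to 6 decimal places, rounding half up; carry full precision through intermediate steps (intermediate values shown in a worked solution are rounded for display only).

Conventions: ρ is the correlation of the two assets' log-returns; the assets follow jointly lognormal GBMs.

σ_eff = √(σ₁² + σ₂² − 2ρσ₁σ₂) = √(0.4331² + 0.4318² − 2·-0.4151·0.4331·0.4318) = 0.727520
d₁ = (ln(S₁/S₂) + (q₂ − q₁ + σ_eff²/2)T) / (σ_eff√T) = (ln(163.34/170.54) + (0.0 − 0.0 + 0.264642)·2.763) / 1.209303 = 0.568981
d₂ = d₁ − σ_eff√T = 0.568981 − 1.209303 = -0.640322
N(d₁) = 0.715316,  N(d₂) = 0.260982
V = S₁·e^{−q₁T}·N(d₁) − S₂·e^{−q₂T}·N(d₂) = 116.839652 − 44.507833 = 72.331819
Δ₁ = e^{−q₁T}·N(d₁) = 0.715316;  Δ₂ = −e^{−q₂T}·N(d₂) = -0.260982
[vanilla: XYZ call K=161.61]
σ√T = 0.4318·√0.7008 = 0.361476
d₁ = (ln(S/K) + (r+σ²/2)T) / (σ√T) = (ln(170.54/161.61) + (0.0702+0.4318²/2)·0.7008) / 0.361476 = (0.053784 + 0.114529) / 0.361476 = 0.465625
d₂ = d₁ − σ√T = 0.465625 − 0.361476 = 0.104149
e^{−rT} = 0.951994
N(d₁) = 0.679258,  N(d₂) = 0.541475
price = S·N(d₁) − K·e^{−rT}·N(d₂) = 115.840694 − 83.306842 = 32.533851

exchange price = 72.331819
Δ1 = 0.715316
Δ2 = -0.260982
price(XYZ call K=161.61) = 32.533851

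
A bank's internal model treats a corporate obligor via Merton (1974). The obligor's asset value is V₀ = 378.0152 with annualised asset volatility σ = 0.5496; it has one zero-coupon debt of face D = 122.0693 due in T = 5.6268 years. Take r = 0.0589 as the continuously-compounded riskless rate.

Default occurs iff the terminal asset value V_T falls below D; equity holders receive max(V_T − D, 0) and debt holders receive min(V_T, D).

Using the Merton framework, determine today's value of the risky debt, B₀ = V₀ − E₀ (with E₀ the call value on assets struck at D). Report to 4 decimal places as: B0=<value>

B0=74.0492

Equity is a call on the firm's assets struck at D = 122.0693:
d₁ = [ln(V₀/D) + (r + σ²/2)T] / (σ√T)
   = [ln(378.0152/122.0693) + (0.0589 + 0.5·0.5496²)·5.6268] / (0.5496·√5.6268)
   = [1.130345 + 1.181235] / 1.303699 = 1.773093
d₂ = d₁ − σ√T = 1.773093 − 1.303699 = 0.469393
N(d₁) = 0.961893,  N(d₂) = 0.680606,  e^(−rT) = 0.717905
E₀ = V₀·N(d₁) − D·e^(−rT)·N(d₂)
   = 378.0152·0.961893 − 122.0693·0.717905·0.680606 = 303.966015
B₀ = V₀ − E₀ = 378.0152 − 303.966015 = 74.049185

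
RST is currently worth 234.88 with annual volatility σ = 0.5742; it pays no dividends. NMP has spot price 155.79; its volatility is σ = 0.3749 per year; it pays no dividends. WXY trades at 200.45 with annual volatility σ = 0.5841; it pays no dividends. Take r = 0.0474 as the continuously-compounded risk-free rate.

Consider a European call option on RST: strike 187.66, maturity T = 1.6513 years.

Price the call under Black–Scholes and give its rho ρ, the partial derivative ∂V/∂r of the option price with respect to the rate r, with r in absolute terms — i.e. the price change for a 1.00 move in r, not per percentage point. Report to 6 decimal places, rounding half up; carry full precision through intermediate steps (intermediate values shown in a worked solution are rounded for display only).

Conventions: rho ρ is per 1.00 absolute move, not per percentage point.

price = 94.065678
ρ = 147.999418

σ√T = 0.5742·√1.6513 = 0.737864
d₁ = (ln(S/K) + (r+σ²/2)T) / (σ√T) = (ln(234.88/187.66) + (0.0474+0.5742²/2)·1.6513) / 0.737864 = (0.224443 + 0.350493) / 0.737864 = 0.779190
d₂ = d₁ − σ√T = 0.779190 − 0.737864 = 0.041326
e^{−rT} = 0.924713
N(d₁) = 0.782066,  N(d₂) = 0.516482
Call price V = S·N(d₁) − K·e^{−rT}·N(d₂) = 183.691681 − 89.626003 = 94.065678
ρ = K·T·e^{−rT}·N(d₂) = 147.999418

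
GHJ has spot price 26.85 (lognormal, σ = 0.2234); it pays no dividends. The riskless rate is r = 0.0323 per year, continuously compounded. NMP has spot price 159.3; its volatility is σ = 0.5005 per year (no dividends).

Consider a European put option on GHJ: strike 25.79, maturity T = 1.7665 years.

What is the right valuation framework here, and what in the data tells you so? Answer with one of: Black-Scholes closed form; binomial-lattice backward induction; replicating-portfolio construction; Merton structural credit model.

framework: Black-Scholes closed form

Key observation: the instrument is a plain European put (strike 25.79) on a lognormal asset; the exact continuous-time formula applies directly.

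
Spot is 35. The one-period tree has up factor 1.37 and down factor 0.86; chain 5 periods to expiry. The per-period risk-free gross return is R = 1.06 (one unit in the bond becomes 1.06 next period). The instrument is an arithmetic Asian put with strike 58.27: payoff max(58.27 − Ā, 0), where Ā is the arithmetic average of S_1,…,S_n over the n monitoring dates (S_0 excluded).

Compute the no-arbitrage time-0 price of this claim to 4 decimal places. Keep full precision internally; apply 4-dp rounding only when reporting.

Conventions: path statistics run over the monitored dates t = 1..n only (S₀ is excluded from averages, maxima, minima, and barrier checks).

Under the martingale measure an up-move has probability p* = 0.3922; value the claim as the probability-weighted average of per-path payoffs, discounted 5 periods at R = 1.06.
Enumerate all 2^5 = 32 price paths (U = up ×1.37, D = down ×0.86); each path with k up-moves has probability p*^k·(1−p*)^(5−k).
DDDDD: Ā=22.7716, payoff=35.4984, prob=0.082977
UDDDD: Ā=36.2757, payoff=21.9943, prob=0.053534
DUDDD: Ā=32.7057, payoff=25.5643, prob=0.053534
UUDDD: Ā=52.1010, payoff=6.1690, prob=0.034538
DDUDD: Ā=29.6355, payoff=28.6345, prob=0.053534
UDUDD: Ā=47.2101, payoff=11.0599, prob=0.034538
DUUDD: Ā=43.6401, payoff=14.6299, prob=0.034538
UUUDD: Ā=69.5197, payoff=0.0000, prob=0.022282
DDDUD: Ā=26.9952, payoff=31.2748, prob=0.053534
UDDUD: Ā=43.0039, payoff=15.2661, prob=0.034538
DUDUD: Ā=39.4339, payoff=18.8361, prob=0.034538
UUDUD: Ā=62.8192, payoff=0.0000, prob=0.022282
DDUUD: Ā=36.3637, payoff=21.9063, prob=0.034538
UDUUD: Ā=57.9283, payoff=0.3417, prob=0.022282
DUUUD: Ā=54.3583, payoff=3.9117, prob=0.022282
UUUUD: Ā=86.5940, payoff=0.0000, prob=0.014376
DDDDU: Ā=24.7245, payoff=33.5455, prob=0.053534
UDDDU: Ā=39.3866, payoff=18.8834, prob=0.034538
DUDDU: Ā=35.8166, payoff=22.4534, prob=0.034538
UUDDU: Ā=57.0567, payoff=1.2133, prob=0.022282
DDUDU: Ā=32.7464, payoff=25.5236, prob=0.034538
UDUDU: Ā=52.1658, payoff=6.1042, prob=0.022282
DUUDU: Ā=48.5958, payoff=9.6742, prob=0.022282
UUUDU: Ā=77.4143, payoff=0.0000, prob=0.014376
DDDUU: Ā=30.1061, payoff=28.1639, prob=0.034538
UDDUU: Ā=47.9597, payoff=10.3103, prob=0.022282
DUDUU: Ā=44.3897, payoff=13.8803, prob=0.022282
UUDUU: Ā=70.7138, payoff=0.0000, prob=0.014376
DDUUU: Ā=41.3195, payoff=16.9505, prob=0.022282
UDUUU: Ā=65.8229, payoff=0.0000, prob=0.014376
DUUUU: Ā=62.2529, payoff=0.0000, prob=0.014376
UUUUU: Ā=99.1703, payoff=0.0000, prob=0.009275
Price = Σ prob·payoff / R^5 = 18.201262 / 1.338226 = 13.6010

price = 13.6010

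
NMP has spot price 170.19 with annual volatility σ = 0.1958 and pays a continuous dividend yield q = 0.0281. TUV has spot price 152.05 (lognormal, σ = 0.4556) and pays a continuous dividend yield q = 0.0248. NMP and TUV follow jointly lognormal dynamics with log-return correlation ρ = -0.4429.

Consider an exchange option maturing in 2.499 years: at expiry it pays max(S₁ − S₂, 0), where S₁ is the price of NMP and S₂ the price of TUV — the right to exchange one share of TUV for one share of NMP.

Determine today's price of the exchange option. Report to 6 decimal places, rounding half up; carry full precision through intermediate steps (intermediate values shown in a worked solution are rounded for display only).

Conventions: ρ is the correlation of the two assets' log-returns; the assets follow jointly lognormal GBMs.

σ_eff = √(σ₁² + σ₂² − 2ρσ₁σ₂) = √(0.1958² + 0.4556² − 2·-0.4429·0.1958·0.4556) = 0.570025
d₁ = (ln(S₁/S₂) + (q₂ − q₁ + σ_eff²/2)T) / (σ_eff√T) = (ln(170.19/152.05) + (0.0248 − 0.0281 + 0.162464)·2.499) / 0.901108 = 0.566477
d₂ = d₁ − σ_eff√T = 0.566477 − 0.901108 = -0.334631
N(d₁) = 0.714465,  N(d₂) = 0.368952
V = S₁·e^{−q₁T}·N(d₁) − S₂·e^{−q₂T}·N(d₂) = 113.349127 − 52.727919 = 60.621208
Key observation: the rate r is irrelevant here: denominating values in TUV turns the exchange into a ratio option on S₁/S₂, and discounting at r drops out.

exchange price = 60.621208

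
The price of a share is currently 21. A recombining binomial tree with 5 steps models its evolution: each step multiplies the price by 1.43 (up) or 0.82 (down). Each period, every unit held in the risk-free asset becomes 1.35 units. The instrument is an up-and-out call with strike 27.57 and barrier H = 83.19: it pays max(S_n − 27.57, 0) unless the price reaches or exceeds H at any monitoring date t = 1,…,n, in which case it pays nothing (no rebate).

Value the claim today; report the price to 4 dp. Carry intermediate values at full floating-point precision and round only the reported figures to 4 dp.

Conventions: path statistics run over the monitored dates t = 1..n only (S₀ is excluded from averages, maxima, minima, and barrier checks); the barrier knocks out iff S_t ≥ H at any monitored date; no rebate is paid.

No-arbitrage gives p* = (R−d)/(u−d) = 0.8689: enumerate every path, weight its payoff by its p*-probability, and discount by R^5.
Enumerate all 2^5 = 32 price paths (U = up ×1.43, D = down ×0.82); each path with k up-moves has probability p*^k·(1−p*)^(5−k).
DDDDD: M=17.2200, payoff=0.0000, prob=0.000039
UDDDD: M=30.0300, payoff=0.0000, prob=0.000257
DUDDD: M=24.6246, payoff=0.0000, prob=0.000257
UUDDD: M=42.9429, payoff=0.0000, prob=0.001703
DDUDD: M=20.1922, payoff=0.0000, prob=0.000257
UDUDD: M=35.2132, payoff=0.0000, prob=0.001703
DUUDD: M=35.2132, payoff=0.0000, prob=0.001703
UUUDD: M=61.4083, payoff=13.7210, prob=0.011281
DDDUD: M=17.2200, payoff=0.0000, prob=0.000257
UDDUD: M=30.0300, payoff=0.0000, prob=0.001703
DUDUD: M=28.8748, payoff=0.0000, prob=0.001703
UUDUD: M=50.3548, payoff=13.7210, prob=0.011281
DDUUD: M=28.8748, payoff=0.0000, prob=0.001703
UDUUD: M=50.3548, payoff=13.7210, prob=0.011281
DUUUD: M=50.3548, payoff=13.7210, prob=0.011281
UUUUD: M=87.8139, payoff=0.0000, prob=0.074738
DDDDU: M=17.2200, payoff=0.0000, prob=0.000257
UDDDU: M=30.0300, payoff=0.0000, prob=0.001703
DUDDU: M=24.6246, payoff=0.0000, prob=0.001703
UUDDU: M=42.9429, payoff=13.7210, prob=0.011281
DDUDU: M=23.6773, payoff=0.0000, prob=0.001703
UDUDU: M=41.2910, payoff=13.7210, prob=0.011281
DUUDU: M=41.2910, payoff=13.7210, prob=0.011281
UUUDU: M=72.0074, payoff=44.4374, prob=0.074738
DDDUU: M=23.6773, payoff=0.0000, prob=0.001703
UDDUU: M=41.2910, payoff=13.7210, prob=0.011281
DUDUU: M=41.2910, payoff=13.7210, prob=0.011281
UUDUU: M=72.0074, payoff=44.4374, prob=0.074738
DDUUU: M=41.2910, payoff=13.7210, prob=0.011281
UDUUU: M=72.0074, payoff=44.4374, prob=0.074738
DUUUU: M=72.0074, payoff=44.4374, prob=0.074738
UUUUU: M=125.5739, payoff=0.0000, prob=0.495142
Price = Σ prob·payoff / R^5 = 14.832646 / 4.484033 = 3.3079

price = 3.3079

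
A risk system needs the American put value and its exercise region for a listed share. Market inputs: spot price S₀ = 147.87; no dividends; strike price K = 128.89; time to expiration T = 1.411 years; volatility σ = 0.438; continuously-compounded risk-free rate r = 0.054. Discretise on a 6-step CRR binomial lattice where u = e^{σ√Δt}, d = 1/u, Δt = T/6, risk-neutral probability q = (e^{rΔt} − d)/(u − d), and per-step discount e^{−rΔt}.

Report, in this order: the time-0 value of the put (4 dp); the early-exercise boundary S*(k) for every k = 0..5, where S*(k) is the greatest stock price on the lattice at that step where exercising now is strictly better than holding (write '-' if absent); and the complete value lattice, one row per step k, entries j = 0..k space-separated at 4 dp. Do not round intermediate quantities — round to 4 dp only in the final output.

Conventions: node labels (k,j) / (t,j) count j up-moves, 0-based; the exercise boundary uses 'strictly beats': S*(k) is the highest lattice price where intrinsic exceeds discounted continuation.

price = 16.6512
boundary = - - - 78.1885 63.2262 78.1885
tree:
16.6512
25.0187 7.9214
36.3621 13.2497 2.2905
50.7015 21.6114 4.4351 0.0000
65.6638 34.0155 8.5877 0.0000 0.0000
77.7629 50.7015 16.6287 0.0000 0.0000 0.0000
87.5467 65.6638 32.1984 0.0000 0.0000 0.0000 0.0000

params: Δt=0.23517 u=1.23665 d=0.80864 q=0.47696 e^(-rΔt)=0.98738
t_6 payoffs: 87.5467 65.6638 32.1984 0.0000 0.0000 0.0000 0.0000
t_5: node(5,0) S=51.1271 payoff=77.7629 vs cont=76.1364 → 77.7629 [stop]  node(5,1) S=78.1885 payoff=50.7015 vs cont=49.0751 → 50.7015 [stop]  node(5,2) S=119.5733 payoff=9.3167 vs cont=16.6287 → 16.6287 [wait]  node(5,3) S=182.8630 payoff=0.0000 vs cont=0.0000 → 0.0000 [wait]  node(5,4) S=279.6516 payoff=0.0000 vs cont=0.0000 → 0.0000 [wait]  node(5,5) S=427.6700 payoff=0.0000 vs cont=0.0000 → 0.0000 [wait]  ⇒ S*(5)=78.1885
t_4: node(4,0) S=63.2262 payoff=65.6638 vs cont=64.0374 → 65.6638 [stop]  node(4,1) S=96.6916 payoff=32.1984 vs cont=34.0155 → 34.0155 [wait]  node(4,2) S=147.8700 payoff=0.0000 vs cont=8.5877 → 8.5877 [wait]  node(4,3) S=226.1370 payoff=0.0000 vs cont=0.0000 → 0.0000 [wait]  node(4,4) S=345.8303 payoff=0.0000 vs cont=0.0000 → 0.0000 [wait]  ⇒ S*(4)=63.2262
t_3: node(3,0) S=78.1885 payoff=50.7015 vs cont=49.9308 → 50.7015 [stop]  node(3,1) S=119.5733 payoff=9.3167 vs cont=21.6114 → 21.6114 [wait]  node(3,2) S=182.8630 payoff=0.0000 vs cont=4.4351 → 4.4351 [wait]  node(3,3) S=279.6516 payoff=0.0000 vs cont=0.0000 → 0.0000 [wait]  ⇒ S*(3)=78.1885
t_2: node(2,0) S=96.6916 payoff=32.1984 vs cont=36.3621 → 36.3621 [wait]  node(2,1) S=147.8700 payoff=0.0000 vs cont=13.2497 → 13.2497 [wait]  node(2,2) S=226.1370 payoff=0.0000 vs cont=2.2905 → 2.2905 [wait]  ⇒ S*(2)=-
t_1: node(1,0) S=119.5733 payoff=9.3167 vs cont=25.0187 → 25.0187 [wait]  node(1,1) S=182.8630 payoff=0.0000 vs cont=7.9214 → 7.9214 [wait]  ⇒ S*(1)=-
t_0: node(0,0) S=147.8700 payoff=0.0000 vs cont=16.6512 → 16.6512 [wait]  ⇒ S*(0)=-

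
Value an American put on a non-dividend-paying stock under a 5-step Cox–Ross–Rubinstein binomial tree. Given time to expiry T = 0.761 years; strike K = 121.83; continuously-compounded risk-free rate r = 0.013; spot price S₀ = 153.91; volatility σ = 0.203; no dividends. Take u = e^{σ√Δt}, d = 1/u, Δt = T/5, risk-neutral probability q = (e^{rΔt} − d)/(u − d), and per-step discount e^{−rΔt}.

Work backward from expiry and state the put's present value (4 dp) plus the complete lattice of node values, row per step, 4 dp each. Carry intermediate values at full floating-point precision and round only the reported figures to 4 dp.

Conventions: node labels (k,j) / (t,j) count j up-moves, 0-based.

params: Δt=0.15220 u=1.08242 d=0.92386 q=0.49270 e^(-rΔt)=0.99802
t_5 payoffs: 18.2455 0.4677 0.0000 0.0000 0.0000 0.0000
k=4: node(4,0) S=112.1216 payoff=9.7084 vs cont=9.4676 → 9.7084 [stop]  node(4,1) S=131.3645 payoff=0.0000 vs cont=0.2368 → 0.2368 [wait]  node(4,2) S=153.9100 payoff=0.0000 vs cont=0.0000 → 0.0000 [wait]  node(4,3) S=180.3249 payoff=0.0000 vs cont=0.0000 → 0.0000 [wait]  node(4,4) S=211.2732 payoff=0.0000 vs cont=0.0000 → 0.0000 [wait]
k=3: node(3,0) S=121.3623 payoff=0.4677 vs cont=5.0318 → 5.0318 [wait]  node(3,1) S=142.1911 payoff=0.0000 vs cont=0.1199 → 0.1199 [wait]  node(3,2) S=166.5947 payoff=0.0000 vs cont=0.0000 → 0.0000 [wait]  node(3,3) S=195.1866 payoff=0.0000 vs cont=0.0000 → 0.0000 [wait]
k=2: node(2,0) S=131.3645 payoff=0.0000 vs cont=2.6065 → 2.6065 [wait]  node(2,1) S=153.9100 payoff=0.0000 vs cont=0.0607 → 0.0607 [wait]  node(2,2) S=180.3249 payoff=0.0000 vs cont=0.0000 → 0.0000 [wait]
k=1: node(1,0) S=142.1911 payoff=0.0000 vs cont=1.3495 → 1.3495 [wait]  node(1,1) S=166.5947 payoff=0.0000 vs cont=0.0307 → 0.0307 [wait]
k=0: node(0,0) S=153.9100 payoff=0.0000 vs cont=0.6984 → 0.6984 [wait]

price = 0.6984
tree:
0.6984
1.3495 0.0307
2.6065 0.0607 0.0000
5.0318 0.1199 0.0000 0.0000
9.7084 0.2368 0.0000 0.0000 0.0000
18.2455 0.4677 0.0000 0.0000 0.0000 0.0000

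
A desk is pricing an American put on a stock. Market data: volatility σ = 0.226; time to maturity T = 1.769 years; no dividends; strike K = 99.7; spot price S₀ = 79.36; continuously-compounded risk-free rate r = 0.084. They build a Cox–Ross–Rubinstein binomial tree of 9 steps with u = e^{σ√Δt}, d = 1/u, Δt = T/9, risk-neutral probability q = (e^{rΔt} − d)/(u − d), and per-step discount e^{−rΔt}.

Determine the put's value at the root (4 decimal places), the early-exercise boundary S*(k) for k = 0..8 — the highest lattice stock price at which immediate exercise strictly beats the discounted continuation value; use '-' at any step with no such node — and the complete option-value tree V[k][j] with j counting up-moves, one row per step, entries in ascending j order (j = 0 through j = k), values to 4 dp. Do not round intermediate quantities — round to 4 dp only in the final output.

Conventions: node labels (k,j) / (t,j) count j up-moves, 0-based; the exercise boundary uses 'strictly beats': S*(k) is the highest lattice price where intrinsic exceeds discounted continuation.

price = 20.3400
boundary = 79.3600 71.7938 79.3600 71.7938 79.3600 71.7938 79.3600 87.7236 79.3600
tree:
20.3400
27.9062 13.1263
34.7510 20.3400 7.8017
40.9433 27.9062 12.8079 4.0676
46.5451 34.7510 20.3400 7.2216 1.6898
51.6129 40.9433 27.9062 12.3849 3.3456 0.4282
56.1975 46.5451 34.7510 20.3400 6.4508 0.9848 0.0000
60.3451 51.6129 40.9433 27.9062 11.9764 2.2647 0.0000 0.0000
64.0972 56.1975 46.5451 34.7510 20.3400 5.2080 0.0000 0.0000 0.0000
67.4915 60.3451 51.6129 40.9433 27.9062 11.9764 0.0000 0.0000 0.0000 0.0000

Δt=0.19656  u=1.10539  d=0.90466  q=0.55791  discount=0.98362
step 9 (expiry): payoffs max(K−S,0) = 67.4915 60.3451 51.6129 40.9433 27.9062 11.9764 0.0000 0.0000 0.0000 0.0000
step 8: (k=8,j=0): S=35.6028, K−S=64.0972, hold=62.4646 ⇒ V=64.0972 exercise | (k=8,j=1): S=43.5025, K−S=56.1975, hold=54.5649 ⇒ V=56.1975 exercise | (k=8,j=2): S=53.1549, K−S=46.5451, hold=44.9125 ⇒ V=46.5451 exercise | (k=8,j=3): S=64.9490, K−S=34.7510, hold=33.1184 ⇒ V=34.7510 exercise | (k=8,j=4): S=79.3600, K−S=20.3400, hold=18.7074 ⇒ V=20.3400 exercise | (k=8,j=5): S=96.9686, K−S=2.7314, hold=5.2080 ⇒ V=5.2080 continue | (k=8,j=6): S=118.4841, K−S=0.0000, hold=0.0000 ⇒ V=0.0000 continue | (k=8,j=7): S=144.7736, K−S=0.0000, hold=0.0000 ⇒ V=0.0000 continue | (k=8,j=8): S=176.8963, K−S=0.0000, hold=0.0000 ⇒ V=0.0000 continue  boundary S*=79.3600
step 7: (k=7,j=0): S=39.3549, K−S=60.3451, hold=58.7125 ⇒ V=60.3451 exercise | (k=7,j=1): S=48.0871, K−S=51.6129, hold=49.9803 ⇒ V=51.6129 exercise | (k=7,j=2): S=58.7567, K−S=40.9433, hold=39.3107 ⇒ V=40.9433 exercise | (k=7,j=3): S=71.7938, K−S=27.9062, hold=26.2736 ⇒ V=27.9062 exercise | (k=7,j=4): S=87.7236, K−S=11.9764, hold=11.7029 ⇒ V=11.9764 exercise | (k=7,j=5): S=107.1879, K−S=0.0000, hold=2.2647 ⇒ V=2.2647 continue | (k=7,j=6): S=130.9709, K−S=0.0000, hold=0.0000 ⇒ V=0.0000 continue | (k=7,j=7): S=160.0310, K−S=0.0000, hold=0.0000 ⇒ V=0.0000 continue  boundary S*=87.7236
step 6: (k=6,j=0): S=43.5025, K−S=56.1975, hold=54.5649 ⇒ V=56.1975 exercise | (k=6,j=1): S=53.1549, K−S=46.5451, hold=44.9125 ⇒ V=46.5451 exercise | (k=6,j=2): S=64.9490, K−S=34.7510, hold=33.1184 ⇒ V=34.7510 exercise | (k=6,j=3): S=79.3600, K−S=20.3400, hold=18.7074 ⇒ V=20.3400 exercise | (k=6,j=4): S=96.9686, K−S=2.7314, hold=6.4508 ⇒ V=6.4508 continue | (k=6,j=5): S=118.4841, K−S=0.0000, hold=0.9848 ⇒ V=0.9848 continue | (k=6,j=6): S=144.7736, K−S=0.0000, hold=0.0000 ⇒ V=0.0000 continue  boundary S*=79.3600
step 5: (k=5,j=0): S=48.0871, K−S=51.6129, hold=49.9803 ⇒ V=51.6129 exercise | (k=5,j=1): S=58.7567, K−S=40.9433, hold=39.3107 ⇒ V=40.9433 exercise | (k=5,j=2): S=71.7938, K−S=27.9062, hold=26.2736 ⇒ V=27.9062 exercise | (k=5,j=3): S=87.7236, K−S=11.9764, hold=12.3849 ⇒ V=12.3849 continue | (k=5,j=4): S=107.1879, K−S=0.0000, hold=3.3456 ⇒ V=3.3456 continue | (k=5,j=5): S=130.9709, K−S=0.0000, hold=0.4282 ⇒ V=0.4282 continue  boundary S*=71.7938
step 4: (k=4,j=0): S=53.1549, K−S=46.5451, hold=44.9125 ⇒ V=46.5451 exercise | (k=4,j=1): S=64.9490, K−S=34.7510, hold=33.1184 ⇒ V=34.7510 exercise | (k=4,j=2): S=79.3600, K−S=20.3400, hold=18.9316 ⇒ V=20.3400 exercise | (k=4,j=3): S=96.9686, K−S=2.7314, hold=7.2216 ⇒ V=7.2216 continue | (k=4,j=4): S=118.4841, K−S=0.0000, hold=1.6898 ⇒ V=1.6898 continue  boundary S*=79.3600
step 3: (k=3,j=0): S=58.7567, K−S=40.9433, hold=39.3107 ⇒ V=40.9433 exercise | (k=3,j=1): S=71.7938, K−S=27.9062, hold=26.2736 ⇒ V=27.9062 exercise | (k=3,j=2): S=87.7236, K−S=11.9764, hold=12.8079 ⇒ V=12.8079 continue | (k=3,j=3): S=107.1879, K−S=0.0000, hold=4.0676 ⇒ V=4.0676 continue  boundary S*=71.7938
step 2: (k=2,j=0): S=64.9490, K−S=34.7510, hold=33.1184 ⇒ V=34.7510 exercise | (k=2,j=1): S=79.3600, K−S=20.3400, hold=19.1637 ⇒ V=20.3400 exercise | (k=2,j=2): S=96.9686, K−S=2.7314, hold=7.8017 ⇒ V=7.8017 continue  boundary S*=79.3600
step 1: (k=1,j=0): S=71.7938, K−S=27.9062, hold=26.2736 ⇒ V=27.9062 exercise | (k=1,j=1): S=87.7236, K−S=11.9764, hold=13.1263 ⇒ V=13.1263 continue  boundary S*=71.7938
step 0: (k=0,j=0): S=79.3600, K−S=20.3400, hold=19.3384 ⇒ V=20.3400 exercise  boundary S*=79.3600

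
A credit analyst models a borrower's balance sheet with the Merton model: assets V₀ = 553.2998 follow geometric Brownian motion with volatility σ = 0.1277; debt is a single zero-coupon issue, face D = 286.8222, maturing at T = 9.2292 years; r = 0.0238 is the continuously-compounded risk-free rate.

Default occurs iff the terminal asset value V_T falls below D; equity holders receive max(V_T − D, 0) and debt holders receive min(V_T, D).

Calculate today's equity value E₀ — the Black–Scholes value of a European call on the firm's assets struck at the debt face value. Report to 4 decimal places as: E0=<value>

E0=323.6015

Equity is a call on the firm's assets struck at D = 286.8222:
d₁ = [ln(V₀/D) + (r + σ²/2)T] / (σ√T)
   = [ln(553.2998/286.8222) + (0.0238 + 0.5·0.1277²)·9.2292] / (0.1277·√9.2292)
   = [0.657037 + 0.294907] / 0.387947 = 2.453796
d₂ = d₁ − σ√T = 2.453796 − 0.387947 = 2.065849
N(d₁) = 0.992932,  N(d₂) = 0.980579,  e^(−rT) = 0.802796
E₀ = V₀·N(d₁) − D·e^(−rT)·N(d₂)
   = 553.2998·0.992932 − 286.8222·0.802796·0.980579 = 323.601476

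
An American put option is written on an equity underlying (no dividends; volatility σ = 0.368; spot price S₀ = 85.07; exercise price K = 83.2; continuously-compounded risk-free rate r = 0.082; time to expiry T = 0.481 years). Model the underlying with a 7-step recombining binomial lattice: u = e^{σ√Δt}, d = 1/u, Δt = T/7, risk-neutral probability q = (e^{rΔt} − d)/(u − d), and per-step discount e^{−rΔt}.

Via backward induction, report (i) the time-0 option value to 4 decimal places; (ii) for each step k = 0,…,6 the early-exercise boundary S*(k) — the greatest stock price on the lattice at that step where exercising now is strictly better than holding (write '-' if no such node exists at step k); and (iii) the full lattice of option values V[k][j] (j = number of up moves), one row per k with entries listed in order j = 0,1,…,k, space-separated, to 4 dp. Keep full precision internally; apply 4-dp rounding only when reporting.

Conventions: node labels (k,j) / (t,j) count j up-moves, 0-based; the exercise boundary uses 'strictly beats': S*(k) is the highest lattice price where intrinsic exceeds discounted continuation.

price = 6.6265
boundary = - - - 63.6932 57.8361 63.6932 70.1435
tree:
6.6265
9.8299 3.5624
14.1147 5.7423 1.4668
19.5068 8.9904 2.6245 0.3490
25.3639 13.5651 4.6095 0.7093 0.0000
30.6824 19.5068 7.8962 1.4414 0.0000 0.0000
35.5119 25.3639 13.0565 2.9293 0.0000 0.0000 0.0000
39.8972 30.6824 19.5068 5.9529 0.0000 0.0000 0.0000 0.0000

Δt=0.06871, u=1.10127, d=0.90804, q=0.50514, disc=e^(-rΔt)=0.99438
k=7 terminal: V=max(K-S,0) → 39.8972 30.6824 19.5068 5.9529 0.0000 0.0000 0.0000 0.0000
k=6: j=0 S=47.6881 intr=35.5119 cont=35.0444 V=35.5119[EX]; j=1 S=57.8361 intr=25.3639 cont=24.8964 V=25.3639[EX]; j=2 S=70.1435 intr=13.0565 cont=12.5890 V=13.0565[EX]; j=3 S=85.0700 intr=0.0000 cont=2.9293 V=2.9293[hold]; j=4 S=103.1728 intr=0.0000 cont=0.0000 V=0.0000[hold]; j=5 S=125.1278 intr=0.0000 cont=0.0000 V=0.0000[hold]; j=6 S=151.7549 intr=0.0000 cont=0.0000 V=0.0000[hold]  S*(6)=70.1435
k=5: j=0 S=52.5176 intr=30.6824 cont=30.2150 V=30.6824[EX]; j=1 S=63.6932 intr=19.5068 cont=19.0393 V=19.5068[EX]; j=2 S=77.2471 intr=5.9529 cont=7.8962 V=7.8962[hold]; j=3 S=93.6852 intr=0.0000 cont=1.4414 V=1.4414[hold]; j=4 S=113.6212 intr=0.0000 cont=0.0000 V=0.0000[hold]; j=5 S=137.7997 intr=0.0000 cont=0.0000 V=0.0000[hold]  S*(5)=63.6932
k=4: j=0 S=57.8361 intr=25.3639 cont=24.8964 V=25.3639[EX]; j=1 S=70.1435 intr=13.0565 cont=13.5651 V=13.5651[hold]; j=2 S=85.0700 intr=0.0000 cont=4.6095 V=4.6095[hold]; j=3 S=103.1728 intr=0.0000 cont=0.7093 V=0.7093[hold]; j=4 S=125.1278 intr=0.0000 cont=0.0000 V=0.0000[hold]  S*(4)=57.8361
k=3: j=0 S=63.6932 intr=19.5068 cont=19.2948 V=19.5068[EX]; j=1 S=77.2471 intr=5.9529 cont=8.9904 V=8.9904[hold]; j=2 S=93.6852 intr=0.0000 cont=2.6245 V=2.6245[hold]; j=3 S=113.6212 intr=0.0000 cont=0.3490 V=0.3490[hold]  S*(3)=63.6932
k=2: j=0 S=70.1435 intr=13.0565 cont=14.1147 V=14.1147[hold]; j=1 S=85.0700 intr=0.0000 cont=5.7423 V=5.7423[hold]; j=2 S=103.1728 intr=0.0000 cont=1.4668 V=1.4668[hold]  S*(2)=-
k=1: j=0 S=77.2471 intr=5.9529 cont=9.8299 V=9.8299[hold]; j=1 S=93.6852 intr=0.0000 cont=3.5624 V=3.5624[hold]  S*(1)=-
k=0: j=0 S=85.0700 intr=0.0000 cont=6.6265 V=6.6265[hold]  S*(0)=-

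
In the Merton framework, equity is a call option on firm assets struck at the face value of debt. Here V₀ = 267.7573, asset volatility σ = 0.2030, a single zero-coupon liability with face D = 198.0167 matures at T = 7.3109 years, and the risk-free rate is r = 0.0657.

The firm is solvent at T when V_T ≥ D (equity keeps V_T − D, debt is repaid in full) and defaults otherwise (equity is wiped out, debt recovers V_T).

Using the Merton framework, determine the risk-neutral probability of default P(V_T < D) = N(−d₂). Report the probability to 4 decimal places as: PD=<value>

Work the structural quantities from V₀ = 267.7573 against face 198.0167:
d₁ = [ln(V₀/D) + (r + σ²/2)T] / (σ√T)
   = [ln(267.7573/198.0167) + (0.0657 + 0.5·0.2030²)·7.3109] / (0.2030·√7.3109)
   = [0.301730 + 0.630964] / 0.548885 = 1.699250
d₂ = d₁ − σ√T = 1.699250 − 0.548885 = 1.150365
risk-neutral PD = N(−d₂) = N(-1.150365) = 0.124997

PD=0.1250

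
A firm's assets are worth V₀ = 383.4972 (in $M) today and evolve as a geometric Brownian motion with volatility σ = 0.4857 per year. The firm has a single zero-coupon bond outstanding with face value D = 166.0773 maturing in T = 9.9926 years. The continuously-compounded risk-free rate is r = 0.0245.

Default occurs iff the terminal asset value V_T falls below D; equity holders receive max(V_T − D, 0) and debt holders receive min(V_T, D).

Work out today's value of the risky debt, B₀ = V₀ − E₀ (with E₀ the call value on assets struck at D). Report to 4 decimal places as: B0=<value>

B0=88.7635

With assets at 383.4972 and a single debt payment of 166.0773 at 9.9926 years:
d₁ = [ln(V₀/D) + (r + σ²/2)T] / (σ√T)
   = [ln(383.4972/166.0773) + (0.0245 + 0.5·0.4857²)·9.9926] / (0.4857·√9.9926)
   = [0.836879 + 1.423468] / 1.535350 = 1.472203
d₂ = d₁ − σ√T = 1.472203 − 1.535350 = -0.063146
N(d₁) = 0.929517,  N(d₂) = 0.474825,  e^(−rT) = 0.782846
E₀ = V₀·N(d₁) − D·e^(−rT)·N(d₂)
   = 383.4972·0.929517 − 166.0773·0.782846·0.474825 = 294.733748
B₀ = V₀ − E₀ = 383.4972 − 294.733748 = 88.763452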